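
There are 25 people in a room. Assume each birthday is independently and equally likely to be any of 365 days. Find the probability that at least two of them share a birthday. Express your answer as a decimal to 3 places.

0.569

It's easier to compute the probability that all 25 are distinct.
P(all distinct) = 365/365 · 364/365 · ··· · 341/365 ≈ 0.431.
So the probability of at least one match is 1 − 0.431 = 0.569.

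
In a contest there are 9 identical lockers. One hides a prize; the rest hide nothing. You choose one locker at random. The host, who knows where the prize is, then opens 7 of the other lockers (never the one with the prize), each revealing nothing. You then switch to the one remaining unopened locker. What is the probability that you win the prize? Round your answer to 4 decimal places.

Your original locker holds the prize with probability 1/9, so the other 8 collectively hold it with probability 8/9.
The host can always find 7 empty lockers to open, so the reveals don't change that 8/9; it is now spread over the 1 remaining unopened locker.
P(win by switching) = (8/9) · (1/1) = 8/9 ≈ 0.8889.

0.8889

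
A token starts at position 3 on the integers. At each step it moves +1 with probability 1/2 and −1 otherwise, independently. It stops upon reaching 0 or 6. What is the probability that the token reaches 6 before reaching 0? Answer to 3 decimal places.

0.500

With a fair step, P(i) = ½P(i−1) + ½P(i+1) with P(0)=0, P(6)=1 has the linear solution P(i) = i/6.
P(3) = 3/6 = 1/2 ≈ 0.500.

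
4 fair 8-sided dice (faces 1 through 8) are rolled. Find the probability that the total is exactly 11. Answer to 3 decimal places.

There are 8^4 = 4096 equally likely outcomes.
The number of ordered 4-tuples from {1,…,8} summing to 11 is 120.
P(sum = 11) = 120/4096 = 15/512 ≈ 0.029.

0.029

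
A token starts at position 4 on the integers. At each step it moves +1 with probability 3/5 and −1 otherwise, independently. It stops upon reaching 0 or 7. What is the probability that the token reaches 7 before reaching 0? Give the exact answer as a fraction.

1755/2059

Let r = q/p = (2/5)/(3/5) = 2/3. The recurrence P(i) = p·P(i+1) + q·P(i−1) with P(0)=0, P(7)=1 gives P(i) = (1 − r^i)/(1 − r^7).
P(4) = (1 − (2/3)^4) / (1 − (2/3)^7) = 1755/2059.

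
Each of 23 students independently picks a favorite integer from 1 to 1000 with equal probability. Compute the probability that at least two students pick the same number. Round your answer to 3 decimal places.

It's easier to compute the probability that all 23 are distinct.
P(all distinct) = 1000/1000 · 999/1000 · ··· · 978/1000 ≈ 0.775.
So the probability of at least one match is 1 − 0.775 = 0.225.

0.225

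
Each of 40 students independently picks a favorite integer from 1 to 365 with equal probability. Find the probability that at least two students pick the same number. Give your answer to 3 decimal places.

0.891

It's easier to compute the probability that all 40 are distinct.
P(all distinct) = 365/365 · 364/365 · ··· · 326/365 ≈ 0.109.
So the probability of at least one match is 1 − 0.109 = 0.891.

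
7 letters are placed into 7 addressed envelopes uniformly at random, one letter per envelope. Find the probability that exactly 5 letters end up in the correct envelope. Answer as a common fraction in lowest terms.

Choose which 5 of the 7 are fixed: C(7,5) = 21 ways.
The remaining 2 must have no fixed point: D(2) = 1.
P = 21·1/5040 = 1/240.

1/240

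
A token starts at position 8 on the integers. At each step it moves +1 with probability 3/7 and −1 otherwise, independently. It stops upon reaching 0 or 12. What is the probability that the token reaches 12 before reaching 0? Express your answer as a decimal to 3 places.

Let r = q/p = (4/7)/(3/7) = 4/3. The recurrence P(i) = p·P(i+1) + q·P(i−1) with P(0)=0, P(12)=1 gives P(i) = (1 − r^i)/(1 − r^12).
P(8) = (1 − (4/3)^8) / (1 − (4/3)^12) = 27297/92833 ≈ 0.294.

0.294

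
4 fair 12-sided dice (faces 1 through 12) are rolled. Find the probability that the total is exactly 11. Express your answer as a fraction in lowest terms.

5/864

There are 12^4 = 20736 equally likely outcomes.
The number of ordered 4-tuples from {1,…,12} summing to 11 is 120.
P(sum = 11) = 120/20736 = 5/864.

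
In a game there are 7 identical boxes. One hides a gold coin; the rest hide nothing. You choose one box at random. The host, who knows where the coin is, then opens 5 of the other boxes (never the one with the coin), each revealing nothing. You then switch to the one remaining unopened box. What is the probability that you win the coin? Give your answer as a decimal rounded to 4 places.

0.8571

Your original box holds the coin with probability 1/7, so the other 6 collectively hold it with probability 6/7.
The host can always find 5 empty boxes to open, so the reveals don't change that 6/7; it is now spread over the 1 remaining unopened box.
P(win by switching) = (6/7) · (1/1) = 6/7 ≈ 0.8571.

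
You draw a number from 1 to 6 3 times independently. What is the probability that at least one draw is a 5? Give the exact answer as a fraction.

P(no draw is a 5) = (5/6)^3 = 125/216.
P(at least one) = 1 − 125/216 = 91/216.

91/216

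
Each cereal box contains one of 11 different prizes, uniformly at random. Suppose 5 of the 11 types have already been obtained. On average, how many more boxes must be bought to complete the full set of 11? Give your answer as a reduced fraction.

539/20

Starting from 5 distinct types, each trial gives a new one with probability (11−i)/11 when i types are held, so the wait for the next new type is 11/(11−i).
E = 11/6 + 11/5 + 11/4 + 11/3 + 11/2 + 11/1 = 539/20.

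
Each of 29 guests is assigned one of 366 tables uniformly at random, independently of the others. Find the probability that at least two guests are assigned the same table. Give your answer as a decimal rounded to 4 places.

It's easier to compute the probability that all 29 are distinct.
P(all distinct) = 366/366 · 365/366 · ··· · 338/366 ≈ 0.3201.
So the probability of at least one match is 1 − 0.3201 = 0.6799.

0.6799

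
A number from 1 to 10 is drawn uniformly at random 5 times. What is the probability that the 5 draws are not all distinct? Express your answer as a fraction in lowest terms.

436/625

P(all 5 different) = 10/10 · 9/10 · ··· · 6/10 = 189/625.
P(at least two equal) = 1 − 189/625 = 436/625.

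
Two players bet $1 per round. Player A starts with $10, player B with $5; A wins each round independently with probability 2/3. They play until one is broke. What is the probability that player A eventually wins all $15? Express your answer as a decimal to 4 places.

Let r = q/p = (1/3)/(2/3) = 1/2. The recurrence P(i) = p·P(i+1) + q·P(i−1) with P(0)=0, P(15)=1 gives P(i) = (1 − r^i)/(1 − r^15).
P(10) = (1 − (1/2)^10) / (1 − (1/2)^15) = 1056/1057 ≈ 0.9991.

0.9991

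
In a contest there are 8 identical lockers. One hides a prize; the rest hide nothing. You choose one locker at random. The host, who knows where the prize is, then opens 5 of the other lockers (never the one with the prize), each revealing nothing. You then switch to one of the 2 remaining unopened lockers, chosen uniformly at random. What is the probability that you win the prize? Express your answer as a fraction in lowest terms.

7/16

Your original locker holds the prize with probability 1/8, so the other 7 collectively hold it with probability 7/8.
The host can always find 5 empty lockers to open, so the reveals don't change that 7/8; it is now spread over the 2 remaining unopened lockers.
P(win by switching) = (7/8) · (1/2) = 7/16.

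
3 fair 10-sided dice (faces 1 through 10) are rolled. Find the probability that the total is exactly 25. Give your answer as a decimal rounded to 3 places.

0.021

There are 10^3 = 1000 equally likely outcomes.
The number of ordered 3-tuples from {1,…,10} summing to 25 is 21.
P(sum = 25) = 21/1000 ≈ 0.021.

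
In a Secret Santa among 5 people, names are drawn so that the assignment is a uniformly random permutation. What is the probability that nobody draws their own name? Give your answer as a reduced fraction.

11/30

This is the derangement probability: permutations of 5 with no fixed point.
D(5) = 5! · (1 − 1/1! + 1/2! − ··· + (−1)^5/5!) = 44.
P = 44/120 = 11/30.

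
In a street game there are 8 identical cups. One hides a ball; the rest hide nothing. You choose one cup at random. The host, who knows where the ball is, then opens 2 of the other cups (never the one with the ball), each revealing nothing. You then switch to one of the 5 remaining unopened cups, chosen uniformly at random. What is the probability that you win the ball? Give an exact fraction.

Your original cup holds the ball with probability 1/8, so the other 7 collectively hold it with probability 7/8.
The host can always find 2 empty cups to open, so the reveals don't change that 7/8; it is now spread over the 5 remaining unopened cups.
P(win by switching) = (7/8) · (1/5) = 7/40.

7/40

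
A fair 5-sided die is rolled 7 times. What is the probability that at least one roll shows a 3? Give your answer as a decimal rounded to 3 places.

0.790

P(no roll shows a 3) = (4/5)^7 ≈ 0.210.
P(at least one) = 1 − 0.210 = 0.790.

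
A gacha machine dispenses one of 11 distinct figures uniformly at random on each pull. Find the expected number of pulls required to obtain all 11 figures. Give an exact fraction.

83711/2520

After i distinct types are collected, each trial gives a new one with probability (11−i)/11, so the expected wait for the next new type is 11/(11−i).
E = 11/11 + 11/10 + 11/9 + 11/8 + 11/7 + 11/6 + 11/5 + 11/4 + 11/3 + 11/2 + 11/1 = 83711/2520.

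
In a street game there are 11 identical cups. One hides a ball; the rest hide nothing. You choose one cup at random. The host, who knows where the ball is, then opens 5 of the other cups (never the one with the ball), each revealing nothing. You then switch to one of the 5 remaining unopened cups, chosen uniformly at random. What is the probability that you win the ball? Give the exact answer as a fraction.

Your original cup holds the ball with probability 1/11, so the other 10 collectively hold it with probability 10/11.
The host can always find 5 empty cups to open, so the reveals don't change that 10/11; it is now spread over the 5 remaining unopened cups.
P(win by switching) = (10/11) · (1/5) = 2/11.

2/11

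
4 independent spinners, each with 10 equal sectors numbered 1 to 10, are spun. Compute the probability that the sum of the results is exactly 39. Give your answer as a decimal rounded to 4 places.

There are 10^4 = 10000 equally likely outcomes.
The number of ordered 4-tuples from {1,…,10} summing to 39 is 4.
P(sum = 39) = 4/10000 = 1/2500 ≈ 0.0004.

0.0004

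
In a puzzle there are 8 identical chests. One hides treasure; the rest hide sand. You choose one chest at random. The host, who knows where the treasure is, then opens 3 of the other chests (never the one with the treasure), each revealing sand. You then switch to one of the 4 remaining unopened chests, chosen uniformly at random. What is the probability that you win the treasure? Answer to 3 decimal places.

0.219

Your original chest holds the treasure with probability 1/8, so the other 7 collectively hold it with probability 7/8.
The host can always find 3 empty chests to open, so the reveals don't change that 7/8; it is now spread over the 4 remaining unopened chests.
P(win by switching) = (7/8) · (1/4) = 7/32 ≈ 0.219.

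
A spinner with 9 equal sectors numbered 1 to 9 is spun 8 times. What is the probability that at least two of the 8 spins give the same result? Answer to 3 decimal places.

P(all 8 different) = 9/9 · 8/9 · ··· · 2/9 ≈ 0.008.
P(at least two equal) = 1 − 0.008 = 0.992.

0.992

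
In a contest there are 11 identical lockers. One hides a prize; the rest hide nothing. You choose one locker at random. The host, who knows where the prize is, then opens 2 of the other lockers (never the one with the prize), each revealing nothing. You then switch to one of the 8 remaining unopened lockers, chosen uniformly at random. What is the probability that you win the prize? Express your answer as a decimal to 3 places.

0.114

Your original locker holds the prize with probability 1/11, so the other 10 collectively hold it with probability 10/11.
The host can always find 2 empty lockers to open, so the reveals don't change that 10/11; it is now spread over the 8 remaining unopened lockers.
P(win by switching) = (10/11) · (1/8) = 5/44 ≈ 0.114.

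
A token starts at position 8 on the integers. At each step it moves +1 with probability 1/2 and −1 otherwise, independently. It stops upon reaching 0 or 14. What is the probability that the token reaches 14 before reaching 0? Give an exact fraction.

With a fair step, P(i) = ½P(i−1) + ½P(i+1) with P(0)=0, P(14)=1 has the linear solution P(i) = i/14.
P(8) = 8/14 = 4/7.

4/7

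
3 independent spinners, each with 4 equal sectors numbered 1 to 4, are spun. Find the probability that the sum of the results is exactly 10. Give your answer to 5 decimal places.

0.09375

There are 4^3 = 64 equally likely outcomes.
The number of ordered 3-tuples from {1,…,4} summing to 10 is 6.
P(sum = 10) = 6/64 = 3/32 ≈ 0.09375.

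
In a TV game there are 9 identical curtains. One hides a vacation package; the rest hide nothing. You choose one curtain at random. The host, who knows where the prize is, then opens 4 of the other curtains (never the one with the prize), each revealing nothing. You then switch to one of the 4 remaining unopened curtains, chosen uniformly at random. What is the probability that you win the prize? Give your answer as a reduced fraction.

2/9

Your original curtain holds the prize with probability 1/9, so the other 8 collectively hold it with probability 8/9.
The host can always find 4 empty curtains to open, so the reveals don't change that 8/9; it is now spread over the 4 remaining unopened curtains.
P(win by switching) = (8/9) · (1/4) = 2/9.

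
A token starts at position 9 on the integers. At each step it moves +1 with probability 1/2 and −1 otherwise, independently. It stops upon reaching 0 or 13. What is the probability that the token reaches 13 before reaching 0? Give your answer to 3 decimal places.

With a fair step, P(i) = ½P(i−1) + ½P(i+1) with P(0)=0, P(13)=1 has the linear solution P(i) = i/13.
P(9) = 9/13 ≈ 0.692.

0.692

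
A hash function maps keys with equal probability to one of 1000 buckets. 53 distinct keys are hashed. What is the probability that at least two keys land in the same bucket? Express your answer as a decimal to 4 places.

It's easier to compute the probability that all 53 are distinct.
P(all distinct) = 1000/1000 · 999/1000 · ··· · 948/1000 ≈ 0.2459.
So the probability of at least one match is 1 − 0.2459 = 0.7541.

0.7541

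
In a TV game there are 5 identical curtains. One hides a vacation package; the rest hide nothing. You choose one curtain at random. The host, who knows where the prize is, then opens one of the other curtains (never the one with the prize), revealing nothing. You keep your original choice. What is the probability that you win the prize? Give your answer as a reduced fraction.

The host can always open an empty curtain regardless of your choice, so this gives no information about your original curtain.
P(win by staying) = 1/5.

1/5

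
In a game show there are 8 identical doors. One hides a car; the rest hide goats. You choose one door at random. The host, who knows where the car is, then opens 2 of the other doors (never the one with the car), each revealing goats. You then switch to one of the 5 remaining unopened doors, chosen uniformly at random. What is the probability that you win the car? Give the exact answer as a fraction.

Your original door holds the car with probability 1/8, so the other 7 collectively hold it with probability 7/8.
The host can always find 2 empty doors to open, so the reveals don't change that 7/8; it is now spread over the 5 remaining unopened doors.
P(win by switching) = (7/8) · (1/5) = 7/40.

7/40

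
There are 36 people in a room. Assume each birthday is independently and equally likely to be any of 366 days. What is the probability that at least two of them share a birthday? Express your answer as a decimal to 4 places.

It's easier to compute the probability that all 36 are distinct.
P(all distinct) = 366/366 · 365/366 · ··· · 331/366 ≈ 0.1687.
So the probability of at least one match is 1 − 0.1687 = 0.8313.

0.8313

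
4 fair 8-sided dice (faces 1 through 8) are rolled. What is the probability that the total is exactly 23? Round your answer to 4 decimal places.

0.0498

There are 8^4 = 4096 equally likely outcomes.
The number of ordered 4-tuples from {1,…,8} summing to 23 is 204.
P(sum = 23) = 204/4096 = 51/1024 ≈ 0.0498.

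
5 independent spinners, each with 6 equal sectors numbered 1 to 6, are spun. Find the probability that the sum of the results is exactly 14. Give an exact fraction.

5/72

There are 6^5 = 7776 equally likely outcomes.
The number of ordered 5-tuples from {1,…,6} summing to 14 is 540.
P(sum = 14) = 540/7776 = 5/72.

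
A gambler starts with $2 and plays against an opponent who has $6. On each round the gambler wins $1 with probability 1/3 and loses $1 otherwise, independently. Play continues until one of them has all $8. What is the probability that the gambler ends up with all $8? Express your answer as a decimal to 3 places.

0.012

Let r = q/p = (2/3)/(1/3) = 2. The recurrence P(i) = p·P(i+1) + q·P(i−1) with P(0)=0, P(8)=1 gives P(i) = (1 − r^i)/(1 − r^8).
P(2) = (1 − (2)^2) / (1 − (2)^8) = 1/85 ≈ 0.012.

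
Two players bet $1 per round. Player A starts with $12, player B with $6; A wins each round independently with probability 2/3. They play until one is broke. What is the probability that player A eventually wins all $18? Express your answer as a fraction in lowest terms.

4160/4161

Let r = q/p = (1/3)/(2/3) = 1/2. The recurrence P(i) = p·P(i+1) + q·P(i−1) with P(0)=0, P(18)=1 gives P(i) = (1 − r^i)/(1 − r^18).
P(12) = (1 − (1/2)^12) / (1 − (1/2)^18) = 4160/4161.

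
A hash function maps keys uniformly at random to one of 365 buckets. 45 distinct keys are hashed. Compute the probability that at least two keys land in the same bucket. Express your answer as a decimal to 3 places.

0.941

It's easier to compute the probability that all 45 are distinct.
P(all distinct) = 365/365 · 364/365 · ··· · 321/365 ≈ 0.059.
So the probability of at least one match is 1 − 0.059 = 0.941.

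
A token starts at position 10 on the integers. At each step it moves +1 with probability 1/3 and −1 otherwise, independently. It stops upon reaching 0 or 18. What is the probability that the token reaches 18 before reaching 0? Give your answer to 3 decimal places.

0.004

Let r = q/p = (2/3)/(1/3) = 2. The recurrence P(i) = p·P(i+1) + q·P(i−1) with P(0)=0, P(18)=1 gives P(i) = (1 − r^i)/(1 − r^18).
P(10) = (1 − (2)^10) / (1 − (2)^18) = 341/87381 ≈ 0.004.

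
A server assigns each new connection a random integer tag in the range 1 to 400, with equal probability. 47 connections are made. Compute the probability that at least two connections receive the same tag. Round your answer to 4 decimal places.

It's easier to compute the probability that all 47 are distinct.
P(all distinct) = 400/400 · 399/400 · ··· · 354/400 ≈ 0.0600.
So the probability of at least one match is 1 − 0.0600 = 0.9400.

0.9400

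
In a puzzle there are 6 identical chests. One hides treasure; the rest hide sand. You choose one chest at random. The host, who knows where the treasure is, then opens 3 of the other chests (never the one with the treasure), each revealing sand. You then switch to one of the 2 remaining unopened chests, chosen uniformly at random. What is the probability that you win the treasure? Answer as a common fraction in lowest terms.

5/12

Your original chest holds the treasure with probability 1/6, so the other 5 collectively hold it with probability 5/6.
The host can always find 3 empty chests to open, so the reveals don't change that 5/6; it is now spread over the 2 remaining unopened chests.
P(win by switching) = (5/6) · (1/2) = 5/12.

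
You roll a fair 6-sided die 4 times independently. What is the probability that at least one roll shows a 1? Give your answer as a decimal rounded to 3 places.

P(no roll shows a 1) = (5/6)^4 ≈ 0.482.
P(at least one) = 1 − 0.482 = 0.518.

0.518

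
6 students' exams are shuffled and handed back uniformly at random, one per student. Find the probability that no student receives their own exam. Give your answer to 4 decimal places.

0.3681

This is the derangement probability: permutations of 6 with no fixed point.
D(6) = 6! · (1 − 1/1! + 1/2! − ··· + (−1)^6/6!) = 265.
P = 265/720 = 53/144 ≈ 0.3681.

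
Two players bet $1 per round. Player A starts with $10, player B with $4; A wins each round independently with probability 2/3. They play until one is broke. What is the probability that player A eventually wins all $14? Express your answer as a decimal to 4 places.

0.9991

Let r = q/p = (1/3)/(2/3) = 1/2. The recurrence P(i) = p·P(i+1) + q·P(i−1) with P(0)=0, P(14)=1 gives P(i) = (1 − r^i)/(1 − r^14).
P(10) = (1 − (1/2)^10) / (1 − (1/2)^14) = 5456/5461 ≈ 0.9991.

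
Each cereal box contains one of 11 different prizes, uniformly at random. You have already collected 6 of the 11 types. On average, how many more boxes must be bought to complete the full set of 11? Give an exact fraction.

1507/60

Starting from 6 distinct types, each trial gives a new one with probability (11−i)/11 when i types are held, so the wait for the next new type is 11/(11−i).
E = 11/5 + 11/4 + 11/3 + 11/2 + 11/1 = 1507/60.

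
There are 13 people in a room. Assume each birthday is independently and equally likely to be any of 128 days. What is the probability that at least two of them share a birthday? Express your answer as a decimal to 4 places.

0.4675

It's easier to compute the probability that all 13 are distinct.
P(all distinct) = 128/128 · 127/128 · ··· · 116/128 ≈ 0.5325.
So the probability of at least one match is 1 − 0.5325 = 0.4675.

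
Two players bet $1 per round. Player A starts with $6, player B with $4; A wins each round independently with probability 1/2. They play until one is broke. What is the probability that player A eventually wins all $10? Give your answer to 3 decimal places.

With a fair step, P(i) = ½P(i−1) + ½P(i+1) with P(0)=0, P(10)=1 has the linear solution P(i) = i/10.
P(6) = 6/10 = 3/5 ≈ 0.600.

0.600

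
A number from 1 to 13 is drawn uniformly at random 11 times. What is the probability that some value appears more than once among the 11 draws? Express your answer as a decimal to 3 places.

P(all 11 different) = 13/13 · 12/13 · ··· · 3/13 ≈ 0.002.
P(at least two equal) = 1 − 0.002 = 0.998.

0.998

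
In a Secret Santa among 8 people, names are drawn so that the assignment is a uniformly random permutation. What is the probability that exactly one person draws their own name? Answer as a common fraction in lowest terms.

Choose which one is fixed: C(8,1) = 8 ways.
The remaining 7 must have no fixed point: D(7) = 1854.
P = 8·1854/40320 = 103/280.

103/280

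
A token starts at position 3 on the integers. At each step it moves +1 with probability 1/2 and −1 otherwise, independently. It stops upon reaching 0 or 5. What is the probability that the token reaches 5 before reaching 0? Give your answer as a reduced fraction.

3/5

With a fair step, P(i) = ½P(i−1) + ½P(i+1) with P(0)=0, P(5)=1 has the linear solution P(i) = i/5.
P(3) = 3/5.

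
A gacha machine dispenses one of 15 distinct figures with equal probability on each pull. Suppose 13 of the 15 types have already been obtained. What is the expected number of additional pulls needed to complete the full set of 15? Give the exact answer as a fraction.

Starting from 13 distinct types, each trial gives a new one with probability (15−i)/15 when i types are held, so the wait for the next new type is 15/(15−i).
E = 15/2 + 15/1 = 45/2.

45/2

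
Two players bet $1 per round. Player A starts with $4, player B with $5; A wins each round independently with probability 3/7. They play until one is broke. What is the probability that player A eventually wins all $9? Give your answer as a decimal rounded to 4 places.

0.1754

Let r = q/p = (4/7)/(3/7) = 4/3. The recurrence P(i) = p·P(i+1) + q·P(i−1) with P(0)=0, P(9)=1 gives P(i) = (1 − r^i)/(1 − r^9).
P(4) = (1 − (4/3)^4) / (1 − (4/3)^9) = 42525/242461 ≈ 0.1754.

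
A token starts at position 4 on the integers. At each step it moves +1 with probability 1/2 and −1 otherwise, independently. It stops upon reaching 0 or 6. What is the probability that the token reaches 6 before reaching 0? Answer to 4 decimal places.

With a fair step, P(i) = ½P(i−1) + ½P(i+1) with P(0)=0, P(6)=1 has the linear solution P(i) = i/6.
P(4) = 4/6 = 2/3 ≈ 0.6667.

0.6667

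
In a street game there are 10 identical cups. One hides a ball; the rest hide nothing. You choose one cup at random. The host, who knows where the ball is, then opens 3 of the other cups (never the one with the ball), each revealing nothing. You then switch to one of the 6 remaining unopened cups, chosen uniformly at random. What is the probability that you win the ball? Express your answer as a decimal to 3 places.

Your original cup holds the ball with probability 1/10, so the other 9 collectively hold it with probability 9/10.
The host can always find 3 empty cups to open, so the reveals don't change that 9/10; it is now spread over the 6 remaining unopened cups.
P(win by switching) = (9/10) · (1/6) = 3/20 ≈ 0.150.

0.150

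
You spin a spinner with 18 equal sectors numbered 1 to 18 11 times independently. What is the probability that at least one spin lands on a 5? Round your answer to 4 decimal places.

P(no spin lands on a 5) = (17/18)^11 ≈ 0.5333.
P(at least one) = 1 − 0.5333 = 0.4667.

0.4667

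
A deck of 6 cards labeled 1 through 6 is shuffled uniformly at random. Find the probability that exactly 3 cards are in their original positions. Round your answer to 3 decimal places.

Choose which 3 of the 6 are fixed: C(6,3) = 20 ways.
The remaining 3 must have no fixed point: D(3) = 2.
P = 20·2/720 = 1/18 ≈ 0.056.

0.056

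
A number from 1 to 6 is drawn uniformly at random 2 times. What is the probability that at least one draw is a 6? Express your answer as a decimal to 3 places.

P(no draw is a 6) = (5/6)^2 ≈ 0.694.
P(at least one) = 1 − 0.694 = 0.306.

0.306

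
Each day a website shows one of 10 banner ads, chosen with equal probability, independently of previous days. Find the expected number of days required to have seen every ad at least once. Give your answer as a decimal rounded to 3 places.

29.290

After i distinct types are collected, each trial gives a new one with probability (10−i)/10, so the expected wait for the next new type is 10/(10−i).
E = 10/10 + 10/9 + 10/8 + 10/7 + 10/6 + 10/5 + 10/4 + 10/3 + 10/2 + 10/1 = 7381/252 ≈ 29.290.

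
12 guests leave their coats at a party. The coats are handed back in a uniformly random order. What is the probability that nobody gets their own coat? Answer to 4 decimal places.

0.3679

This is the derangement probability: permutations of 12 with no fixed point.
D(12) = 12! · (1 − 1/1! + 1/2! − ··· + (−1)^12/12!) = 176214841.
P = 176214841/479001600 = 16019531/43545600 ≈ 0.3679.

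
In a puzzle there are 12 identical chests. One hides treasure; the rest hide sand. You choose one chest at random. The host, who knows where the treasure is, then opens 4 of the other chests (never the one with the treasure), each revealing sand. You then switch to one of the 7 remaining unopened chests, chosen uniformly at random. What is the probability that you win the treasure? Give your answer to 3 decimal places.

0.131

Your original chest holds the treasure with probability 1/12, so the other 11 collectively hold it with probability 11/12.
The host can always find 4 empty chests to open, so the reveals don't change that 11/12; it is now spread over the 7 remaining unopened chests.
P(win by switching) = (11/12) · (1/7) = 11/84 ≈ 0.131.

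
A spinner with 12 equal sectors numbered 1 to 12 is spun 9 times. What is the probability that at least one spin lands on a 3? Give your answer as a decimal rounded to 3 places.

P(no spin lands on a 3) = (11/12)^9 ≈ 0.457.
P(at least one) = 1 − 0.457 = 0.543.

0.543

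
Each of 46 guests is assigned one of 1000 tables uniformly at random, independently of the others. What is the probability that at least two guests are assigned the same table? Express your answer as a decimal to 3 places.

It's easier to compute the probability that all 46 are distinct.
P(all distinct) = 1000/1000 · 999/1000 · ··· · 955/1000 ≈ 0.350.
So the probability of at least one match is 1 − 0.350 = 0.650.

0.650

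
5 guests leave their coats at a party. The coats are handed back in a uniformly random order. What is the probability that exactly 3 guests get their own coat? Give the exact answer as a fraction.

1/12

Choose which 3 of the 5 are fixed: C(5,3) = 10 ways.
The remaining 2 must have no fixed point: D(2) = 1.
P = 10·1/120 = 1/12.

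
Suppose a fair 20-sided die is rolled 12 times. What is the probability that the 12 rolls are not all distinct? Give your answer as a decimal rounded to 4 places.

P(all 12 different) = 20/20 · 19/20 · ··· · 9/20 ≈ 0.0147.
P(at least two equal) = 1 − 0.0147 = 0.9853.

0.9853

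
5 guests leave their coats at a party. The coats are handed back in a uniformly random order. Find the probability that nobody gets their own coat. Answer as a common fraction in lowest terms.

This is the derangement probability: permutations of 5 with no fixed point.
D(5) = 5! · (1 − 1/1! + 1/2! − ··· + (−1)^5/5!) = 44.
P = 44/120 = 11/30.

11/30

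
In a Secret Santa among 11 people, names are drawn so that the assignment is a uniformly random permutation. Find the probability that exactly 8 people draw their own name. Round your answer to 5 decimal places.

0.00001

Choose which 8 of the 11 are fixed: C(11,8) = 165 ways.
The remaining 3 must have no fixed point: D(3) = 2.
P = 165·2/39916800 = 1/120960 ≈ 0.00001.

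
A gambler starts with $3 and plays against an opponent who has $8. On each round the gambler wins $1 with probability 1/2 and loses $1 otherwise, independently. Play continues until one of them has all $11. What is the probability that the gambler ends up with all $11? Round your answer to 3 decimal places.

With a fair step, P(i) = ½P(i−1) + ½P(i+1) with P(0)=0, P(11)=1 has the linear solution P(i) = i/11.
P(3) = 3/11 ≈ 0.273.

0.273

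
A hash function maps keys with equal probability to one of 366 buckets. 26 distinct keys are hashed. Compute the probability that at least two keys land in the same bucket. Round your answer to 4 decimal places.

It's easier to compute the probability that all 26 are distinct.
P(all distinct) = 366/366 · 365/366 · ··· · 341/366 ≈ 0.4028.
So the probability of at least one match is 1 − 0.4028 = 0.5972.

0.5972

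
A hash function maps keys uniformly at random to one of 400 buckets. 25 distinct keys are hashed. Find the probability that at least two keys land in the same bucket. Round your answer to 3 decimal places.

It's easier to compute the probability that all 25 are distinct.
P(all distinct) = 400/400 · 399/400 · ··· · 376/400 ≈ 0.465.
So the probability of at least one match is 1 − 0.465 = 0.535.

0.535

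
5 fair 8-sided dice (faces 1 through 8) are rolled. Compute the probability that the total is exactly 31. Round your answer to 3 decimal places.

0.021

There are 8^5 = 32768 equally likely outcomes.
The number of ordered 5-tuples from {1,…,8} summing to 31 is 690.
P(sum = 31) = 690/32768 = 345/16384 ≈ 0.021.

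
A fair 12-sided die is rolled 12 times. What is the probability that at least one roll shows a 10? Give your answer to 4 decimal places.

0.6480

P(no roll shows a 10) = (11/12)^12 ≈ 0.3520.
P(at least one) = 1 − 0.3520 = 0.6480.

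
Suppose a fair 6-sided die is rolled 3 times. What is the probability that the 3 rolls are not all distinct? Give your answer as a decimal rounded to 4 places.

P(all 3 different) = 6/6 · 5/6 · ··· · 4/6 ≈ 0.5556.
P(at least two equal) = 1 − 0.5556 = 0.4444.

0.4444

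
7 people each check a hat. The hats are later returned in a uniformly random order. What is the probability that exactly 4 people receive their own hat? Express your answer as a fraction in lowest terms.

1/72

Choose which 4 of the 7 are fixed: C(7,4) = 35 ways.
The remaining 3 must have no fixed point: D(3) = 2.
P = 35·2/5040 = 1/72.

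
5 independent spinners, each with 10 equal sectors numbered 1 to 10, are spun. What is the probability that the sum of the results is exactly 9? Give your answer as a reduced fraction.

There are 10^5 = 100000 equally likely outcomes.
The number of ordered 5-tuples from {1,…,10} summing to 9 is 70.
P(sum = 9) = 70/100000 = 7/10000.

7/10000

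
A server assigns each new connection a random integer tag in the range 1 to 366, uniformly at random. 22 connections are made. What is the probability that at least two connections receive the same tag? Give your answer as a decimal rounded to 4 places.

It's easier to compute the probability that all 22 are distinct.
P(all distinct) = 366/366 · 365/366 · ··· · 345/366 ≈ 0.5252.
So the probability of at least one match is 1 − 0.5252 = 0.4748.

0.4748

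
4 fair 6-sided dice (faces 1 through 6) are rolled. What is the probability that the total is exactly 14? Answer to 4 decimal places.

There are 6^4 = 1296 equally likely outcomes.
The number of ordered 4-tuples from {1,…,6} summing to 14 is 146.
P(sum = 14) = 146/1296 = 73/648 ≈ 0.1127.

0.1127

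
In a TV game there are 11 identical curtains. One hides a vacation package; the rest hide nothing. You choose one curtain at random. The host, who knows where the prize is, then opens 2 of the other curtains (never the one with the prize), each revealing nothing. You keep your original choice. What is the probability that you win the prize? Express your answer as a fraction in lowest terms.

The host can always open 2 empty curtains regardless of your choice, so the reveals give no information about your original curtain.
P(win by staying) = 1/11.

1/11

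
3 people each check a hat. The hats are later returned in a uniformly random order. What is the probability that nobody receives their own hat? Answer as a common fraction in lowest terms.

This is the derangement probability: permutations of 3 with no fixed point.
D(3) = 3! · (1 − 1/1! + 1/2! − ··· + (−1)^3/3!) = 2.
P = 2/6 = 1/3.

1/3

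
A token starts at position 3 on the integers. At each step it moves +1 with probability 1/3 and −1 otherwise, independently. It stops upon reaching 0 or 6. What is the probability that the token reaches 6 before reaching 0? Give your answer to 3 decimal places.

Let r = q/p = (2/3)/(1/3) = 2. The recurrence P(i) = p·P(i+1) + q·P(i−1) with P(0)=0, P(6)=1 gives P(i) = (1 − r^i)/(1 − r^6).
P(3) = (1 − (2)^3) / (1 − (2)^6) = 1/9 ≈ 0.111.

0.111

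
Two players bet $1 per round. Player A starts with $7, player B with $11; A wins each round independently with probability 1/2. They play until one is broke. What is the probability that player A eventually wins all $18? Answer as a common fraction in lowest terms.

With a fair step, P(i) = ½P(i−1) + ½P(i+1) with P(0)=0, P(18)=1 has the linear solution P(i) = i/18.
P(7) = 7/18.

7/18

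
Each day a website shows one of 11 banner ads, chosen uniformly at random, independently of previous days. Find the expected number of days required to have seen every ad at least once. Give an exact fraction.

After i distinct types are collected, each trial gives a new one with probability (11−i)/11, so the expected wait for the next new type is 11/(11−i).
E = 11/11 + 11/10 + 11/9 + 11/8 + 11/7 + 11/6 + 11/5 + 11/4 + 11/3 + 11/2 + 11/1 = 83711/2520.

83711/2520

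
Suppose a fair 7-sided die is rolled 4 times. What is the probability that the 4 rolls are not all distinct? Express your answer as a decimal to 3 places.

P(all 4 different) = 7/7 · 6/7 · ··· · 4/7 ≈ 0.350.
P(at least two equal) = 1 − 0.350 = 0.650.

0.650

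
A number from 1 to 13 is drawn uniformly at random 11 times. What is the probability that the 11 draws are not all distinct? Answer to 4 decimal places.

0.9983

P(all 11 different) = 13/13 · 12/13 · ··· · 3/13 ≈ 0.0017.
P(at least two equal) = 1 − 0.0017 = 0.9983.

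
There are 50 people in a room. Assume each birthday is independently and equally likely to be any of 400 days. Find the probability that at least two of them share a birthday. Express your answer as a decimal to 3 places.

0.959

It's easier to compute the probability that all 50 are distinct.
P(all distinct) = 400/400 · 399/400 · ··· · 351/400 ≈ 0.041.
So the probability of at least one match is 1 − 0.041 = 0.959.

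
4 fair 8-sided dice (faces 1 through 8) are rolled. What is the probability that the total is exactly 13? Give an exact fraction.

51/1024

There are 8^4 = 4096 equally likely outcomes.
The number of ordered 4-tuples from {1,…,8} summing to 13 is 204.
P(sum = 13) = 204/4096 = 51/1024.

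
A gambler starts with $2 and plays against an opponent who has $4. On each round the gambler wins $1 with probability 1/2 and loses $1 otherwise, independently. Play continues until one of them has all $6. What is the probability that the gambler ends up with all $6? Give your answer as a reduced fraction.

With a fair step, P(i) = ½P(i−1) + ½P(i+1) with P(0)=0, P(6)=1 has the linear solution P(i) = i/6.
P(2) = 2/6 = 1/3.

1/3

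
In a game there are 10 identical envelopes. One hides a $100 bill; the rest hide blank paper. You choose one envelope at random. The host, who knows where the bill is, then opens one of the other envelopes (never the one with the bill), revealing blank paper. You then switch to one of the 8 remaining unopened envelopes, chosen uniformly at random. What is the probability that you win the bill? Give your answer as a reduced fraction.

Your original envelope holds the bill with probability 1/10, so the other 9 collectively hold it with probability 9/10.
The host can always find an empty envelope to open, so this doesn't change that 9/10; it is now spread over the 8 remaining unopened envelopes.
P(win by switching) = (9/10) · (1/8) = 9/80.

9/80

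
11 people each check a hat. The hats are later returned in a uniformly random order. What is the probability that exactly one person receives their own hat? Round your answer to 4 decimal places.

0.3679

Choose which one is fixed: C(11,1) = 11 ways.
The remaining 10 must have no fixed point: D(10) = 1334961.
P = 11·1334961/39916800 = 16481/44800 ≈ 0.3679.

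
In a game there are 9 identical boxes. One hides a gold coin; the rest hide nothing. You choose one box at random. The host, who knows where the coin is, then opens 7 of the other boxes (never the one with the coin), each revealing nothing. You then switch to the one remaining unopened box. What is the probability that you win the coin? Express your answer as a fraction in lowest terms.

8/9

Your original box holds the coin with probability 1/9, so the other 8 collectively hold it with probability 8/9.
The host can always find 7 empty boxes to open, so the reveals don't change that 8/9; it is now spread over the 1 remaining unopened box.
P(win by switching) = (8/9) · (1/1) = 8/9.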